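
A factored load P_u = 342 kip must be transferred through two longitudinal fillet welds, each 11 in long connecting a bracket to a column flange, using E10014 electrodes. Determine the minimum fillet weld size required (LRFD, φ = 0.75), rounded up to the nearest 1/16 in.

E100XX → F_EXX = 100 ksi.
Total weld length L = 22 in.
Required throat t_e = P_u / (φ × 0.6 F_EXX × L) = 342 / (0.75 × 0.6 × 100 × 22) = 0.3455 in.
Required leg w = t_e / 0.707 = 0.4886 in → use 1/2 in.

w = 1/2 in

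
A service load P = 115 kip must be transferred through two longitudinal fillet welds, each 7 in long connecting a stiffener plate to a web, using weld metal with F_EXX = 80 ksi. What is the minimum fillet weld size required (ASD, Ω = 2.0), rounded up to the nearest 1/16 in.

w = 1/2 in

Total weld length L = 14 in.
Required throat t_e = P × Ω / (0.6 F_EXX × L) = 115 × 2.0 / (0.6 × 80 × 14) = 0.3423 in.
Required leg w = t_e / 0.707 = 0.4841 in → use 1/2 in.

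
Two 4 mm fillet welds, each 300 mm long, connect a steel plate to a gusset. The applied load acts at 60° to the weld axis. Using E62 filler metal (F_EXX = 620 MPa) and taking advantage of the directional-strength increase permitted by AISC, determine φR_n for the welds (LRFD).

t_e = 0.707 × 4 = 2.828 mm; A_we = 2.828 × 600 = 1697 mm².
Directional factor: 1.0 + 0.5 sin^1.5(60°) = 1.403.
F_nw = 0.6 × 620 × 1.403 = 521.9 MPa.
φR_n = 0.75 × 521.9 × 1697 × 10⁻³ = 664.2 kN.

φR_n ≈ 664 kN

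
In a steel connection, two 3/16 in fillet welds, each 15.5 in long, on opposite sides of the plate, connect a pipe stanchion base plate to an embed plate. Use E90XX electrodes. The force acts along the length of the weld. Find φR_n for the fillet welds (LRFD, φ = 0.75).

E90XX → F_EXX = 90 ksi.
Effective throat t_e = 0.707 × 0.1875 = 0.1326 in.
Total length L = 31 in; A_we = 0.1326 × 31 = 4.109 in².
F_nw = 0.6 F_EXX = 0.6 × 90 = 54 ksi.
φR_n = 0.75 × 54 × 4.109 = 166.4 kips.

φR_n ≈ 166 kips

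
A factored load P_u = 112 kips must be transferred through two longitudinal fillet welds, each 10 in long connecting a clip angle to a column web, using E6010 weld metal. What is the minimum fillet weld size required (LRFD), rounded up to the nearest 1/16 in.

w = 5/16 in

E60XX → F_EXX = 60 ksi.
Total weld length L = 20 in.
Required throat t_e = P_u / (φ × 0.6 F_EXX × L) = 112 / (0.75 × 0.6 × 60 × 20) = 0.2074 in.
Required leg w = t_e / 0.707 = 0.2934 in → use 5/16 in.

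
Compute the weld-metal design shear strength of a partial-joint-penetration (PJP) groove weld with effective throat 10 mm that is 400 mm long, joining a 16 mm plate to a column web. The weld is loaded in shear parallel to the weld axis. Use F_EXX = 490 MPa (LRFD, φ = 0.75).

φR_n ≈ 882 kN

Effective throat (given) t_e = 10 mm.
A_we = 10 × 400 = 4000 mm².
F_nw = 0.6 F_EXX = 294 MPa.
φR_n = 0.75 × 294 × 4000 × 10⁻³ = 882 kN.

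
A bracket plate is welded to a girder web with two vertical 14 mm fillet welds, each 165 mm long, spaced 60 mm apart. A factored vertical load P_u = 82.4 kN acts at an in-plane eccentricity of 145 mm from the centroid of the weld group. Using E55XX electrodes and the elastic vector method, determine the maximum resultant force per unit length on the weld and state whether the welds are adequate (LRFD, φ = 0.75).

f_max ≈ 1110 N/mm; adequate

E55XX → F_EXX = 550 MPa.
Total weld length L_w = 330 mm. Treat welds as unit-width lines.
Polar moment about centroid: J = 2[d³/12 + d(b/2)²] = 2[165³/12 + 165×30²] = 1046000 mm³.
Direct shear f_v = P/L_w = 82.4×10³ / 330 = 249.7 N/mm (vertical).
Torsion M = P·e = 82.4×10³ × 145 = 11948000 N·mm.
Critical point at (x, y) = (30, 82.5) from centroid. f_tx = M·y/J = 942.6 N/mm; f_ty = M·x/J = 342.8 N/mm.
Resultant f_max = √[f_tx² + (f_v + f_ty)²] = √[942.6² + (249.7 + 342.8)²] = 1113 N/mm.
Capacity per unit length: φr_n = 0.75 × 0.6 × 550 × (0.707 × 14) = 2450 N/mm.
1113 ≤ 2450 → adequate.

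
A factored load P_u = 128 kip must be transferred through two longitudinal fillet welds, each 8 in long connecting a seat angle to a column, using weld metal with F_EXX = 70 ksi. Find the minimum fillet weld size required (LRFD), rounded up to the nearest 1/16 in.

Total weld length L = 16 in.
Required throat t_e = P_u / (φ × 0.6 F_EXX × L) = 128 / (0.75 × 0.6 × 70 × 16) = 0.254 in.
Required leg w = t_e / 0.707 = 0.3592 in → use 3/8 in.

w = 3/8 in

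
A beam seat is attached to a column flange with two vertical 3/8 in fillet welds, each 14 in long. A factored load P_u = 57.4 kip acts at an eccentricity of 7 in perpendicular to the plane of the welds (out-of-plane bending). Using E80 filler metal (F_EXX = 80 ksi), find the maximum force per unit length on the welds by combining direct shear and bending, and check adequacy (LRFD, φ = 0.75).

L_w = 2 × 14 = 28 in; section modulus (unit throat) S = 2 × L²/6 = 65.33 in².
Direct shear f_v = P/L_w = 57.4/28 = 2.05 kip/in.
Moment M = P × e = 57.4 × 7 = 401.8 kip·in; bending f_b = M/S = 6.15 kip/in.
f_max = √(f_v² + f_b²) = √(2.05² + 6.15²) = 6.483 kip/in.
φr_n = 0.75 × 0.6 × 80 × (0.707 × 0.375) = 9.544 kip/in → adequate.

f_max ≈ 6.48 kip/in; adequate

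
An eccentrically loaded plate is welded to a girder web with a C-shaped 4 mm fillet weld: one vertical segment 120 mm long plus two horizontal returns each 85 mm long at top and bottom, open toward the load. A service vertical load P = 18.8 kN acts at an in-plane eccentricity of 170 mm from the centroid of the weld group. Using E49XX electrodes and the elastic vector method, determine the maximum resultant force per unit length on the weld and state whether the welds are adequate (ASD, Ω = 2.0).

E49XX → F_EXX = 490 MPa.
Total weld length L_w = 290 mm. Treat welds as unit-width lines.
Centroid: x̄ = 2×85×42.5 / 290 = 24.91 mm from the vertical weld.
Polar moment about centroid: J = I_x + I_y = [120³/12 + 2×85×60²] + [120×24.91² + 2(85³/12 + 85×17.59²)] = 985400 mm³.
Direct shear f_v = P/L_w = 18.8×10³ / 290 = 64.83 N/mm (vertical).
Torsion M = P·e = 18.8×10³ × 170 = 3196000 N·mm.
Critical point at (x, y) = (60.09, 60) from centroid. f_tx = M·y/J = 194.6 N/mm; f_ty = M·x/J = 194.9 N/mm.
Resultant f_max = √[f_tx² + (f_v + f_ty)²] = √[194.6² + (64.83 + 194.9)²] = 324.5 N/mm.
Capacity per unit length: r_n/Ω = (1/2.0) × 0.6 × 490 × (0.707 × 4) = 415.7 N/mm.
324.5 ≤ 415.7 → adequate.

f_max ≈ 325 N/mm; adequate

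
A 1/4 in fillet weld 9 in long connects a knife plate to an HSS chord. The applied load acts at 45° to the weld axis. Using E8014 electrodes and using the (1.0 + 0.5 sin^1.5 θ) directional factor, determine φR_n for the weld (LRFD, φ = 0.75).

φR_n ≈ 74.3 kip

E80XX → F_EXX = 80 ksi.
t_e = 0.707 × 0.25 = 0.1767 in; A_we = 0.1767 × 9 = 1.591 in².
Directional factor: 1.0 + 0.5 sin^1.5(45°) = 1.297.
F_nw = 0.6 × 80 × 1.297 = 62.27 ksi.
φR_n = 0.75 × 62.27 × 1.591 = 74.29 kip.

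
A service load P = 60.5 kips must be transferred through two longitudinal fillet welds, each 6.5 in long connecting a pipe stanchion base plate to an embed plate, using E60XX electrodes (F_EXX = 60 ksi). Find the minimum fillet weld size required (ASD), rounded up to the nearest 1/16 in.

Total weld length L = 13 in.
Required throat t_e = P × Ω / (0.6 F_EXX × L) = 60.5 × 2.0 / (0.6 × 60 × 13) = 0.2585 in.
Required leg w = t_e / 0.707 = 0.3657 in → use 3/8 in.

w = 3/8 in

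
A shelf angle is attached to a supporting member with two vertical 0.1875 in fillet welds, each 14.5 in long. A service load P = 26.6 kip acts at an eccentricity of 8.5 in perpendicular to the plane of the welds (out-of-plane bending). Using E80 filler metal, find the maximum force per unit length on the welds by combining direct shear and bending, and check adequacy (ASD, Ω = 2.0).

f_max ≈ 3.35 kip/in; NOT adequate

E80XX → F_EXX = 80 ksi.
L_w = 2 × 14.5 = 29 in; section modulus (unit throat) S = 2 × L²/6 = 70.08 in².
Direct shear f_v = P/L_w = 26.6/29 = 0.9172 kip/in.
Moment M = P × e = 26.6 × 8.5 = 226.1 kip·in; bending f_b = M/S = 3.226 kip/in.
f_max = √(f_v² + f_b²) = √(0.9172² + 3.226²) = 3.354 kip/in.
r_n/Ω = (1/2.0) × 0.6 × 80 × (0.707 × 0.1875) = 3.181 kip/in → NOT adequate.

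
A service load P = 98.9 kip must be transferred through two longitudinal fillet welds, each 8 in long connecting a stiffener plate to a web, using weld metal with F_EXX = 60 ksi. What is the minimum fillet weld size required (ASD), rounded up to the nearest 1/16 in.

w = 1/2 in

Total weld length L = 16 in.
Required throat t_e = P × Ω / (0.6 F_EXX × L) = 98.9 × 2.0 / (0.6 × 60 × 16) = 0.3434 in.
Required leg w = t_e / 0.707 = 0.4857 in → use 1/2 in.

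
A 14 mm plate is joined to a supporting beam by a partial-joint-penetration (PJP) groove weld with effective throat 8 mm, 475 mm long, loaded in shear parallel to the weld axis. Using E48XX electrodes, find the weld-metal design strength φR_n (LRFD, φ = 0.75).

E48XX → F_EXX = 480 MPa.
Effective throat (given) t_e = 8 mm.
A_we = 8 × 475 = 3800 mm².
F_nw = 0.6 F_EXX = 288 MPa.
φR_n = 0.75 × 288 × 3800 × 10⁻³ = 820.8 kN.

φR_n ≈ 821 kN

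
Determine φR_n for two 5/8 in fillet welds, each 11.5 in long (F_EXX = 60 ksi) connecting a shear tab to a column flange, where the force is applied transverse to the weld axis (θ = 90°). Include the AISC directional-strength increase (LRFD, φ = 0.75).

φR_n ≈ 412 kip

t_e = 0.707 × 0.625 = 0.4419 in; A_we = 0.4419 × 23 = 10.16 in².
Directional factor: 1.0 + 0.5 sin^1.5(90°) = 1.5.
F_nw = 0.6 × 60 × 1.5 = 54 ksi.
φR_n = 0.75 × 54 × 10.16 = 411.6 kip.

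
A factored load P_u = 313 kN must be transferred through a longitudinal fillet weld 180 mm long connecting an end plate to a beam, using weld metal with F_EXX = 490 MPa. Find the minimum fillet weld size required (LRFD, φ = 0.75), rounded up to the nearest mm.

Total weld length L = 180 mm.
Required throat t_e = P_u / (φ × 0.6 F_EXX × L) = 313 / (0.75 × 0.6 × 490 × 180 × 10⁻³) = 7.886 mm.
Required leg w = t_e / 0.707 = 11.15 mm → use 12 mm.

w = 12 mm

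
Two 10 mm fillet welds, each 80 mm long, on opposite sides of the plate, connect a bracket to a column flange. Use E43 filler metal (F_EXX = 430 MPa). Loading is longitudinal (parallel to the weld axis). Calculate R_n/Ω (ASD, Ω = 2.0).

R_n/Ω ≈ 146 kN

Effective throat t_e = 0.707 × 10 = 7.07 mm.
Total length L = 160 mm; A_we = 7.07 × 160 = 1131 mm².
F_nw = 0.6 F_EXX = 0.6 × 430 = 258 MPa.
R_n = 258 × 1131 × 10⁻³ = 291.8 kN; R_n/Ω = 291.8/2.0 = 145.9 kN.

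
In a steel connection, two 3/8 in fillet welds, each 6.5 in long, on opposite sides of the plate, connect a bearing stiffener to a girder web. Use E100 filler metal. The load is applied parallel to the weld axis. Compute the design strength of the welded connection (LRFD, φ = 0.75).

φR_n ≈ 155 kip

E100XX → F_EXX = 100 ksi.
Effective throat t_e = 0.707 × 0.375 = 0.2651 in.
Total length L = 13 in; A_we = 0.2651 × 13 = 3.447 in².
F_nw = 0.6 F_EXX = 0.6 × 100 = 60 ksi.
φR_n = 0.75 × 60 × 3.447 = 155.1 kip.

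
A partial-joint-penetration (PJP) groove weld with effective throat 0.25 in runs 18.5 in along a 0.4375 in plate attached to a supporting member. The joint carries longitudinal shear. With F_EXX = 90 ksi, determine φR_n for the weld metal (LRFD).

Effective throat (given) t_e = 0.25 in.
A_we = 0.25 × 18.5 = 4.625 in².
F_nw = 0.6 F_EXX = 54 ksi.
φR_n = 0.75 × 54 × 4.625 = 187.3 kip.

φR_n ≈ 187 kip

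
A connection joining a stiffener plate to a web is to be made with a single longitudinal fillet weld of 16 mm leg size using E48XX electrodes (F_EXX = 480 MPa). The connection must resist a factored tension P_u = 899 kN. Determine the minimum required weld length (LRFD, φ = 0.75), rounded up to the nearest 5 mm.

Throat t_e = 0.707 × 16 = 11.31 mm.
φr_n = 0.75 × 0.6 × 480 × 11.31 × 10⁻³ = 2.443 kN/mm.
L_req = P_u / φr_n = 899 / 2.443 = 367.9 mm total.
Round up → use L = 370 mm.

L = 370 mm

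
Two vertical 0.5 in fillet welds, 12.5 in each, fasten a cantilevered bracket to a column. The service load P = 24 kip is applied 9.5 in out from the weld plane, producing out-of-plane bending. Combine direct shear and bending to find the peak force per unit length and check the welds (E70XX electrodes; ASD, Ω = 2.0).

E70XX → F_EXX = 70 ksi.
L_w = 2 × 12.5 = 25 in; section modulus (unit throat) S = 2 × L²/6 = 52.08 in².
Direct shear f_v = P/L_w = 24/25 = 0.96 kip/in.
Moment M = P × e = 24 × 9.5 = 228 kip·in; bending f_b = M/S = 4.378 kip/in.
f_max = √(f_v² + f_b²) = √(0.96² + 4.378²) = 4.482 kip/in.
r_n/Ω = (1/2.0) × 0.6 × 70 × (0.707 × 0.5) = 7.423 kip/in → adequate.

f_max ≈ 4.48 kip/in; adequate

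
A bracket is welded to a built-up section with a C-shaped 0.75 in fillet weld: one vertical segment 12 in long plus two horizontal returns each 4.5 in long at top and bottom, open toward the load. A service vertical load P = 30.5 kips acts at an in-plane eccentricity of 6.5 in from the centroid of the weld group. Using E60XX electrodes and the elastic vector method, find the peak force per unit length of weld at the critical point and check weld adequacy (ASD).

E60XX → F_EXX = 60 ksi.
Total weld length L_w = 21 in. Treat welds as unit-width lines.
Centroid: x̄ = 2×4.5×2.25 / 21 = 0.9643 in from the vertical weld.
Polar moment about centroid: J = I_x + I_y = [12³/12 + 2×4.5×6²] + [12×0.9643² + 2(4.5³/12 + 4.5×1.286²)] = 509.2 in³.
Direct shear f_v = P/L_w = 30.5 / 21 = 1.452 kip/in (vertical).
Torsion M = P·e = 30.5 × 6.5 = 198.25 kip·in.
Critical point at (x, y) = (3.536, 6) from centroid. f_tx = M·y/J = 2.336 kip/in; f_ty = M·x/J = 1.377 kip/in.
Resultant f_max = √[f_tx² + (f_v + f_ty)²] = √[2.336² + (1.452 + 1.377)²] = 3.669 kip/in.
Capacity per unit length: r_n/Ω = (1/2.0) × 0.6 × 60 × (0.707 × 0.75) = 9.544 kip/in.
3.669 ≤ 9.544 → adequate.

f_max ≈ 3.67 kip/in; adequate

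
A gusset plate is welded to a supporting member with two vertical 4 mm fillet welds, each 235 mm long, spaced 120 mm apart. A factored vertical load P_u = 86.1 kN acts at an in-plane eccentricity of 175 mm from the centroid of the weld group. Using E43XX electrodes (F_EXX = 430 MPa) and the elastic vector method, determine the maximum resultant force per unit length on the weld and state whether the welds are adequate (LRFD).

f_max ≈ 621 N/mm; NOT adequate

Total weld length L_w = 470 mm. Treat welds as unit-width lines.
Polar moment about centroid: J = 2[d³/12 + d(b/2)²] = 2[235³/12 + 235×60²] = 3855000 mm³.
Direct shear f_v = P/L_w = 86.1×10³ / 470 = 183.2 N/mm (vertical).
Torsion M = P·e = 86.1×10³ × 175 = 15068000 N·mm.
Critical point at (x, y) = (60, 117.5) from centroid. f_tx = M·y/J = 459.3 N/mm; f_ty = M·x/J = 234.5 N/mm.
Resultant f_max = √[f_tx² + (f_v + f_ty)²] = √[459.3² + (183.2 + 234.5)²] = 620.8 N/mm.
Capacity per unit length: φr_n = 0.75 × 0.6 × 430 × (0.707 × 4) = 547.2 N/mm.
620.8 > 547.2 → NOT adequate.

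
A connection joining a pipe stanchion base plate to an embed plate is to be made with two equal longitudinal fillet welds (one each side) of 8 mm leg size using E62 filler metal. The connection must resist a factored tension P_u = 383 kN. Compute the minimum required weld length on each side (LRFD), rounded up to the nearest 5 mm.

L = 125 mm on each side

E62XX → F_EXX = 620 MPa.
Throat t_e = 0.707 × 8 = 5.656 mm.
φr_n = 0.75 × 0.6 × 620 × 5.656 × 10⁻³ = 1.578 kN/mm.
L_req = P_u / φr_n = 383 / 1.578 = 242.7 mm total.
Per side: 242.7 / 2 = 121.4 mm.
Round up → use L = 125 mm on each side.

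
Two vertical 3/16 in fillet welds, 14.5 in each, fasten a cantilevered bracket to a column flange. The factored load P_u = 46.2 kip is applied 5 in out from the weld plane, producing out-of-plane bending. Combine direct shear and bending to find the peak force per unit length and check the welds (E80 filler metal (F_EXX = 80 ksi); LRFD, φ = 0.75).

L_w = 2 × 14.5 = 29 in; section modulus (unit throat) S = 2 × L²/6 = 70.08 in².
Direct shear f_v = P/L_w = 46.2/29 = 1.593 kip/in.
Moment M = P × e = 46.2 × 5 = 231 kip·in; bending f_b = M/S = 3.296 kip/in.
f_max = √(f_v² + f_b²) = √(1.593² + 3.296²) = 3.661 kip/in.
φr_n = 0.75 × 0.6 × 80 × (0.707 × 0.1875) = 4.772 kip/in → adequate.

f_max ≈ 3.66 kip/in; adequate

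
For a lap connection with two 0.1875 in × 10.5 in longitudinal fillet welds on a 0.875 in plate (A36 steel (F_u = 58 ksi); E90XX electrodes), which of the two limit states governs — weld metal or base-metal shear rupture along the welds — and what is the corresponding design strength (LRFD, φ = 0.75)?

φR_n ≈ 113 kips (weld metal governs)

E90XX → F_EXX = 90 ksi.
t_e = 0.707 × 0.1875 = 0.1326 in; L = 21 in.
Weld metal: φR_n = 0.75 × 0.6 × 90 × 0.1326 × 21 = 112.7 kips.
Base metal (shear rupture): φR_n = 0.75 × 0.6 × 58 × 0.875 × 21 = 479.6 kips.
Governing: weld metal.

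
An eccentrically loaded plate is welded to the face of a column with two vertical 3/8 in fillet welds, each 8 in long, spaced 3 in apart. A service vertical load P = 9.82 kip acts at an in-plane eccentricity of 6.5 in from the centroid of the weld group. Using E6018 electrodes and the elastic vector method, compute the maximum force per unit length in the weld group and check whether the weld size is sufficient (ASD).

f_max ≈ 2.53 kip/in; adequate

E60XX → F_EXX = 60 ksi.
Total weld length L_w = 16 in. Treat welds as unit-width lines.
Polar moment about centroid: J = 2[d³/12 + d(b/2)²] = 2[8³/12 + 8×1.5²] = 121.3 in³.
Direct shear f_v = P/L_w = 9.82 / 16 = 0.6138 kip/in (vertical).
Torsion M = P·e = 9.82 × 6.5 = 63.83 kip·in.
Critical point at (x, y) = (1.5, 4) from centroid. f_tx = M·y/J = 2.104 kip/in; f_ty = M·x/J = 0.7891 kip/in.
Resultant f_max = √[f_tx² + (f_v + f_ty)²] = √[2.104² + (0.6138 + 0.7891)²] = 2.529 kip/in.
Capacity per unit length: r_n/Ω = (1/2.0) × 0.6 × 60 × (0.707 × 0.375) = 4.772 kip/in.
2.529 ≤ 4.772 → adequate.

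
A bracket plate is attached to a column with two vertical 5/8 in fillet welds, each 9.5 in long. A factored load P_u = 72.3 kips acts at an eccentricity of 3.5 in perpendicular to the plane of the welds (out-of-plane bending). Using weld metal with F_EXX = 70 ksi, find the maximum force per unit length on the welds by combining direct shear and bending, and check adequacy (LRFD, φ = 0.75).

f_max ≈ 9.23 kip/in; adequate

L_w = 2 × 9.5 = 19 in; section modulus (unit throat) S = 2 × L²/6 = 30.08 in².
Direct shear f_v = P/L_w = 72.3/19 = 3.805 kip/in.
Moment M = P × e = 72.3 × 3.5 = 253.05 kip·in; bending f_b = M/S = 8.412 kip/in.
f_max = √(f_v² + f_b²) = √(3.805² + 8.412²) = 9.232 kip/in.
φr_n = 0.75 × 0.6 × 70 × (0.707 × 0.625) = 13.92 kip/in → adequate.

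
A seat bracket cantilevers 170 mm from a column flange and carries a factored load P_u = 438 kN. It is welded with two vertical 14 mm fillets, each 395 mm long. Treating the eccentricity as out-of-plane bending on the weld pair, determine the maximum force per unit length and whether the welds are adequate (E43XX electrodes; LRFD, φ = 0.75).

E43XX → F_EXX = 430 MPa.
L_w = 2 × 395 = 790 mm; section modulus (unit throat) S = 2 × L²/6 = 52010 mm².
Direct shear f_v = P/L_w = 438×10³/790 = 554.4 N/mm.
Moment M = P × e = 438×10³ × 170 = 74460000 N·mm; bending f_b = M/S = 1432 N/mm.
f_max = √(f_v² + f_b²) = √(554.4² + 1432²) = 1535 N/mm.
φr_n = 0.75 × 0.6 × 430 × (0.707 × 14) = 1915 N/mm → adequate.

f_max ≈ 1540 N/mm; adequate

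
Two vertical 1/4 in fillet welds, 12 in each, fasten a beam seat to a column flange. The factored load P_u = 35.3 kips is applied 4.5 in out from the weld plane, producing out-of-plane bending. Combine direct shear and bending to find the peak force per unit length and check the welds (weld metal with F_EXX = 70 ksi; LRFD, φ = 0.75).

L_w = 2 × 12 = 24 in; section modulus (unit throat) S = 2 × L²/6 = 48 in².
Direct shear f_v = P/L_w = 35.3/24 = 1.471 kip/in.
Moment M = P × e = 35.3 × 4.5 = 158.85 kip·in; bending f_b = M/S = 3.309 kip/in.
f_max = √(f_v² + f_b²) = √(1.471² + 3.309²) = 3.622 kip/in.
φr_n = 0.75 × 0.6 × 70 × (0.707 × 0.25) = 5.568 kip/in → adequate.

f_max ≈ 3.62 kip/in; adequate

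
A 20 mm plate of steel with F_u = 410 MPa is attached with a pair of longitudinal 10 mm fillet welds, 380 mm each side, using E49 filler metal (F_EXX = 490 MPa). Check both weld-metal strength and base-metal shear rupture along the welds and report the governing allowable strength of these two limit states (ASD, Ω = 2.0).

R_n/Ω ≈ 790 kN (weld metal governs)

t_e = 0.707 × 10 = 7.07 mm; L = 760 mm.
Weld metal: R_n/Ω = (1/2.0) × 0.6 × 490 × 7.07 × 760 × 10⁻³ = 789.9 kN.
Base metal (shear rupture): R_n/Ω = (1/2.0) × 0.6 × 410 × 20 × 760 × 10⁻³ = 1870 kN.
Governing: weld metal.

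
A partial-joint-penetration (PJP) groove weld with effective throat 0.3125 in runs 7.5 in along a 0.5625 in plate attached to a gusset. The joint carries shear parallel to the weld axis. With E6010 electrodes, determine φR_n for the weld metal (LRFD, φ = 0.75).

φR_n ≈ 63.3 kips

E60XX → F_EXX = 60 ksi.
Effective throat (given) t_e = 0.3125 in.
A_we = 0.3125 × 7.5 = 2.344 in².
F_nw = 0.6 F_EXX = 36 ksi.
φR_n = 0.75 × 36 × 2.344 = 63.28 kips.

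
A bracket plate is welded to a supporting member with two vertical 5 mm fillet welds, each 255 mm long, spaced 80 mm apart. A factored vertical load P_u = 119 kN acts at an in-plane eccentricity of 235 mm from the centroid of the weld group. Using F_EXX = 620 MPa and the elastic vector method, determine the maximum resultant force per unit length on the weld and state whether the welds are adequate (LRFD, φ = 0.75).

Total weld length L_w = 510 mm. Treat welds as unit-width lines.
Polar moment about centroid: J = 2[d³/12 + d(b/2)²] = 2[255³/12 + 255×40²] = 3580000 mm³.
Direct shear f_v = P/L_w = 119×10³ / 510 = 233.3 N/mm (vertical).
Torsion M = P·e = 119×10³ × 235 = 27965000 N·mm.
Critical point at (x, y) = (40, 127.5) from centroid. f_tx = M·y/J = 996.1 N/mm; f_ty = M·x/J = 312.5 N/mm.
Resultant f_max = √[f_tx² + (f_v + f_ty)²] = √[996.1² + (233.3 + 312.5)²] = 1136 N/mm.
Capacity per unit length: φr_n = 0.75 × 0.6 × 620 × (0.707 × 5) = 986.3 N/mm.
1136 > 986.3 → NOT adequate.

f_max ≈ 1140 N/mm; NOT adequate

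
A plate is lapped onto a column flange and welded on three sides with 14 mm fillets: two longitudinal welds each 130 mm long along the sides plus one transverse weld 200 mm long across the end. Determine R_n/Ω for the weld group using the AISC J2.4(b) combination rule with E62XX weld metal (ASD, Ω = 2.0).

R_n/Ω ≈ 959 kN

E62XX → F_EXX = 620 MPa.
t_e = 0.707 × 14 = 9.898 mm.
R_nwl = 0.6 × 620 × 9.898 × 260 × 10⁻³ = 957.3 kN (longitudinal, 2 welds).
R_nwt = 0.6 × 620 × 9.898 × 200 × 10⁻³ = 736.4 kN (transverse, base value).
(i) R_nwl + R_nwt = 1694 kN; (ii) 0.85 R_nwl + 1.5 R_nwt = 1918 kN.
R_n = max = 1918 kN [governs: (ii)]; R_n/Ω = 959.2 kN.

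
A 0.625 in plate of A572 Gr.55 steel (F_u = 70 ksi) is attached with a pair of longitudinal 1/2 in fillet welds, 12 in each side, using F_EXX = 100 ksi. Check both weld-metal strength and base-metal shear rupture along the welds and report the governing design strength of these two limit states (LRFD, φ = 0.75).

t_e = 0.707 × 0.5 = 0.3535 in; L = 24 in.
Weld metal: φR_n = 0.75 × 0.6 × 100 × 0.3535 × 24 = 381.8 kip.
Base metal (shear rupture): φR_n = 0.75 × 0.6 × 70 × 0.625 × 24 = 472.5 kip.
Governing: weld metal.

φR_n ≈ 382 kip (weld metal governs)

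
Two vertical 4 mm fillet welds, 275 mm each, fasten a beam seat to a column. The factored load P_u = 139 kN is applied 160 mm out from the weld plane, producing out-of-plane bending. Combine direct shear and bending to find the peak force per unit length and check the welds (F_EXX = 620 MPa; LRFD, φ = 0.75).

L_w = 2 × 275 = 550 mm; section modulus (unit throat) S = 2 × L²/6 = 25210 mm².
Direct shear f_v = P/L_w = 139×10³/550 = 252.7 N/mm.
Moment M = P × e = 139×10³ × 160 = 22240000 N·mm; bending f_b = M/S = 882.2 N/mm.
f_max = √(f_v² + f_b²) = √(252.7² + 882.2²) = 917.7 N/mm.
φr_n = 0.75 × 0.6 × 620 × (0.707 × 4) = 789 N/mm → NOT adequate.

f_max ≈ 918 N/mm; NOT adequate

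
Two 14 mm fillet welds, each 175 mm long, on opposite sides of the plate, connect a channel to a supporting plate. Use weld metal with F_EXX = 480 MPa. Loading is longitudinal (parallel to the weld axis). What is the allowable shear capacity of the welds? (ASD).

Effective throat t_e = 0.707 × 14 = 9.898 mm.
Total length L = 350 mm; A_we = 9.898 × 350 = 3464 mm².
F_nw = 0.6 F_EXX = 0.6 × 480 = 288 MPa.
R_n = 288 × 3464 × 10⁻³ = 997.7 kN; R_n/Ω = 997.7/2.0 = 498.9 kN.

R_n/Ω ≈ 499 kN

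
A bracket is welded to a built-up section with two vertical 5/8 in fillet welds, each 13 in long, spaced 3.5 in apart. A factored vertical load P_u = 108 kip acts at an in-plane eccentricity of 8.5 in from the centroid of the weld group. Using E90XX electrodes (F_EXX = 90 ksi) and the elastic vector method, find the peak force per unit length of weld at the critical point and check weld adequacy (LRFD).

f_max ≈ 15.5 kip/in; adequate

Total weld length L_w = 26 in. Treat welds as unit-width lines.
Polar moment about centroid: J = 2[d³/12 + d(b/2)²] = 2[13³/12 + 13×1.75²] = 445.8 in³.
Direct shear f_v = P/L_w = 108 / 26 = 4.154 kip/in (vertical).
Torsion M = P·e = 108 × 8.5 = 918 kip·in.
Critical point at (x, y) = (1.75, 6.5) from centroid. f_tx = M·y/J = 13.39 kip/in; f_ty = M·x/J = 3.604 kip/in.
Resultant f_max = √[f_tx² + (f_v + f_ty)²] = √[13.39² + (4.154 + 3.604)²] = 15.47 kip/in.
Capacity per unit length: φr_n = 0.75 × 0.6 × 90 × (0.707 × 0.625) = 17.9 kip/in.
15.47 ≤ 17.9 → adequate.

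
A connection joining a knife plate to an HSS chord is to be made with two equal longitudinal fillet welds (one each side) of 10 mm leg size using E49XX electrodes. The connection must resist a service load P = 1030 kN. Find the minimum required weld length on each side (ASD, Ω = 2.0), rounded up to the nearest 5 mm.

L = 500 mm on each side

E49XX → F_EXX = 490 MPa.
Throat t_e = 0.707 × 10 = 7.07 mm.
r_n/Ω = (0.6 × 490 × 7.07) / 2.0 = 1039 N/mm = 1.039 kN/mm.
L_req = P / (r_n/Ω) = 1030 / 1.039 = 991.1 mm total.
Per side: 991.1 / 2 = 495.5 mm.
Round up → use L = 500 mm on each side.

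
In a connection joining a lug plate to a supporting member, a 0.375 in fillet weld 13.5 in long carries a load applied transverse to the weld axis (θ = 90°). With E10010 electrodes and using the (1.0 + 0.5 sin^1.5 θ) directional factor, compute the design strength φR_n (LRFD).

φR_n ≈ 242 kip

E100XX → F_EXX = 100 ksi.
t_e = 0.707 × 0.375 = 0.2651 in; A_we = 0.2651 × 13.5 = 3.579 in².
Directional factor: 1.0 + 0.5 sin^1.5(90°) = 1.5.
F_nw = 0.6 × 100 × 1.5 = 90 ksi.
φR_n = 0.75 × 90 × 3.579 = 241.6 kip.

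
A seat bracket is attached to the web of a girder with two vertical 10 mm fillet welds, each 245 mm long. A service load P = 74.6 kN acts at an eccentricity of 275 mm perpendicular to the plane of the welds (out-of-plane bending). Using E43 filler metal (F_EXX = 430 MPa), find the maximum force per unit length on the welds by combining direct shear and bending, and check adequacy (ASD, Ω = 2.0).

L_w = 2 × 245 = 490 mm; section modulus (unit throat) S = 2 × L²/6 = 20010 mm².
Direct shear f_v = P/L_w = 74.6×10³/490 = 152.2 N/mm.
Moment M = P × e = 74.6×10³ × 275 = 20515000 N·mm; bending f_b = M/S = 1025 N/mm.
f_max = √(f_v² + f_b²) = √(152.2² + 1025²) = 1037 N/mm.
r_n/Ω = (1/2.0) × 0.6 × 430 × (0.707 × 10) = 912 N/mm → NOT adequate.

f_max ≈ 1040 N/mm; NOT adequate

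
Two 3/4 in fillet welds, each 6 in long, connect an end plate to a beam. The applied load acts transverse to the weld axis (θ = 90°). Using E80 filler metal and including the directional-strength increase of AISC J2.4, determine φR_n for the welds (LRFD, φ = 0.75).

E80XX → F_EXX = 80 ksi.
t_e = 0.707 × 0.75 = 0.5302 in; A_we = 0.5302 × 12 = 6.363 in².
Directional factor: 1.0 + 0.5 sin^1.5(90°) = 1.5.
F_nw = 0.6 × 80 × 1.5 = 72 ksi.
φR_n = 0.75 × 72 × 6.363 = 343.6 kips.

φR_n ≈ 344 kips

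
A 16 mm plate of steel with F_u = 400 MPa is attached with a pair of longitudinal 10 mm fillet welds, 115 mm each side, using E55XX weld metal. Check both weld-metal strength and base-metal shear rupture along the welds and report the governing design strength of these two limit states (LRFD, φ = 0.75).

φR_n ≈ 402 kN (weld metal governs)

E55XX → F_EXX = 550 MPa.
t_e = 0.707 × 10 = 7.07 mm; L = 230 mm.
Weld metal: φR_n = 0.75 × 0.6 × 550 × 7.07 × 230 × 10⁻³ = 402.5 kN.
Base metal (shear rupture): φR_n = 0.75 × 0.6 × 400 × 16 × 230 × 10⁻³ = 662.4 kN.
Governing: weld metal.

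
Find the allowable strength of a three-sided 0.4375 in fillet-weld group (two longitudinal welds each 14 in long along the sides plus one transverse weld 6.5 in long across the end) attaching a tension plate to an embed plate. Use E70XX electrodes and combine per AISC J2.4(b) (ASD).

E70XX → F_EXX = 70 ksi.
t_e = 0.707 × 0.4375 = 0.3093 in.
R_nwl = 0.6 × 70 × 0.3093 × 28 = 363.8 kips (longitudinal, 2 welds).
R_nwt = 0.6 × 70 × 0.3093 × 6.5 = 84.44 kips (transverse, base value).
(i) R_nwl + R_nwt = 448.2 kips; (ii) 0.85 R_nwl + 1.5 R_nwt = 435.9 kips.
R_n = max = 448.2 kips [governs: (i)]; R_n/Ω = 224.1 kips.

R_n/Ω ≈ 224 kips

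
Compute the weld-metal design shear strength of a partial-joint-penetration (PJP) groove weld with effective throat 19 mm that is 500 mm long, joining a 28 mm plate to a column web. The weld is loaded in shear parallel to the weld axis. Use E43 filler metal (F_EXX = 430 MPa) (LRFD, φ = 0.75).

Effective throat (given) t_e = 19 mm.
A_we = 19 × 500 = 9500 mm².
F_nw = 0.6 F_EXX = 258 MPa.
φR_n = 0.75 × 258 × 9500 × 10⁻³ = 1838 kN.

φR_n ≈ 1840 kN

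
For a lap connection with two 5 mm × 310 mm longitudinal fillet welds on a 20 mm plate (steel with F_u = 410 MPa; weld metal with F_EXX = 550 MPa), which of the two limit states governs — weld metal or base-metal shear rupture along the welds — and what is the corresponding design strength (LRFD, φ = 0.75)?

φR_n ≈ 542 kN (weld metal governs)

t_e = 0.707 × 5 = 3.535 mm; L = 620 mm.
Weld metal: φR_n = 0.75 × 0.6 × 550 × 3.535 × 620 × 10⁻³ = 542.4 kN.
Base metal (shear rupture): φR_n = 0.75 × 0.6 × 410 × 20 × 620 × 10⁻³ = 2288 kN.
Governing: weld metal.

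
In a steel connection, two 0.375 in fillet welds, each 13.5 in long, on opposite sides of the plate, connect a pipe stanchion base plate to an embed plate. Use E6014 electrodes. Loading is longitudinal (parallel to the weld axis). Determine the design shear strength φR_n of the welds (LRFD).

E60XX → F_EXX = 60 ksi.
Effective throat t_e = 0.707 × 0.375 = 0.2651 in.
Total length L = 27 in; A_we = 0.2651 × 27 = 7.158 in².
F_nw = 0.6 F_EXX = 0.6 × 60 = 36 ksi.
φR_n = 0.75 × 36 × 7.158 = 193.3 kips.

φR_n ≈ 193 kips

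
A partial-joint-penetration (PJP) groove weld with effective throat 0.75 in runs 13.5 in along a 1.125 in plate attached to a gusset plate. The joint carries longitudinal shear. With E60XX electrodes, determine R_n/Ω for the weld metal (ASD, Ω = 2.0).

R_n/Ω ≈ 182 kips

E60XX → F_EXX = 60 ksi.
Effective throat (given) t_e = 0.75 in.
A_we = 0.75 × 13.5 = 10.12 in².
F_nw = 0.6 F_EXX = 36 ksi.
R_n/Ω = (36 × 10.12) / 2.0 = 182.2 kips.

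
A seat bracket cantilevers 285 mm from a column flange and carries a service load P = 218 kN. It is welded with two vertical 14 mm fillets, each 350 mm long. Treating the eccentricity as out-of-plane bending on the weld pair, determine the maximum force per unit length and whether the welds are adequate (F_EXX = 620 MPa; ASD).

f_max ≈ 1550 N/mm; adequate

L_w = 2 × 350 = 700 mm; section modulus (unit throat) S = 2 × L²/6 = 40830 mm².
Direct shear f_v = P/L_w = 218×10³/700 = 311.4 N/mm.
Moment M = P × e = 218×10³ × 285 = 62130000 N·mm; bending f_b = M/S = 1522 N/mm.
f_max = √(f_v² + f_b²) = √(311.4² + 1522²) = 1553 N/mm.
r_n/Ω = (1/2.0) × 0.6 × 620 × (0.707 × 14) = 1841 N/mm → adequate.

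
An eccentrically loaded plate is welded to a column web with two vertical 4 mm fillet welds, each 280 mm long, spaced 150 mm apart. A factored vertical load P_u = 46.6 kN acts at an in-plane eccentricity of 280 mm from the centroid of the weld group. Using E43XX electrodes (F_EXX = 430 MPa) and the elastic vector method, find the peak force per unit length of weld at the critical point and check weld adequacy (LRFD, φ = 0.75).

Total weld length L_w = 560 mm. Treat welds as unit-width lines.
Polar moment about centroid: J = 2[d³/12 + d(b/2)²] = 2[280³/12 + 280×75²] = 6809000 mm³.
Direct shear f_v = P/L_w = 46.6×10³ / 560 = 83.21 N/mm (vertical).
Torsion M = P·e = 46.6×10³ × 280 = 13048000 N·mm.
Critical point at (x, y) = (75, 140) from centroid. f_tx = M·y/J = 268.3 N/mm; f_ty = M·x/J = 143.7 N/mm.
Resultant f_max = √[f_tx² + (f_v + f_ty)²] = √[268.3² + (83.21 + 143.7)²] = 351.4 N/mm.
Capacity per unit length: φr_n = 0.75 × 0.6 × 430 × (0.707 × 4) = 547.2 N/mm.
351.4 ≤ 547.2 → adequate.

f_max ≈ 351 N/mm; adequate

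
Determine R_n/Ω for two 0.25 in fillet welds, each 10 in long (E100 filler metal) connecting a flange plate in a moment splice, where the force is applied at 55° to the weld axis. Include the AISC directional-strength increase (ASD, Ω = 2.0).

E100XX → F_EXX = 100 ksi.
t_e = 0.707 × 0.25 = 0.1767 in; A_we = 0.1767 × 20 = 3.535 in².
Directional factor: 1.0 + 0.5 sin^1.5(55°) = 1.371.
F_nw = 0.6 × 100 × 1.371 = 82.24 ksi.
R_n/Ω = (82.24 × 3.535) / 2.0 = 145.4 kips.

R_n/Ω ≈ 145 kips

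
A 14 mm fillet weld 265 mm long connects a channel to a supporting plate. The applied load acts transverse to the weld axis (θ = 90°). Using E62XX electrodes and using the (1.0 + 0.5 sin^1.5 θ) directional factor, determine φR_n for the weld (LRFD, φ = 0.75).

φR_n ≈ 1100 kN

E62XX → F_EXX = 620 MPa.
t_e = 0.707 × 14 = 9.898 mm; A_we = 9.898 × 265 = 2623 mm².
Directional factor: 1.0 + 0.5 sin^1.5(90°) = 1.5.
F_nw = 0.6 × 620 × 1.5 = 558 MPa.
φR_n = 0.75 × 558 × 2623 × 10⁻³ = 1098 kN.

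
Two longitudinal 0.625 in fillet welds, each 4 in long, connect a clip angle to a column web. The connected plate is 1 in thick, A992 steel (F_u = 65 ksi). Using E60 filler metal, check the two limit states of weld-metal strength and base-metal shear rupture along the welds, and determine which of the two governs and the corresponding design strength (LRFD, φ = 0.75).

φR_n ≈ 95.4 kip (weld metal governs)

E60XX → F_EXX = 60 ksi.
t_e = 0.707 × 0.625 = 0.4419 in; L = 8 in.
Weld metal: φR_n = 0.75 × 0.6 × 60 × 0.4419 × 8 = 95.44 kip.
Base metal (shear rupture): φR_n = 0.75 × 0.6 × 65 × 1 × 8 = 234 kip.
Governing: weld metal.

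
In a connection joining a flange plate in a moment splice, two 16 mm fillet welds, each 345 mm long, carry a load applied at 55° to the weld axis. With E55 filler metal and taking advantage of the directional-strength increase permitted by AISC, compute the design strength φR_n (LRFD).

E55XX → F_EXX = 550 MPa.
t_e = 0.707 × 16 = 11.31 mm; A_we = 11.31 × 690 = 7805 mm².
Directional factor: 1.0 + 0.5 sin^1.5(55°) = 1.371.
F_nw = 0.6 × 550 × 1.371 = 452.3 MPa.
φR_n = 0.75 × 452.3 × 7805 × 10⁻³ = 2648 kN.

φR_n ≈ 2650 kN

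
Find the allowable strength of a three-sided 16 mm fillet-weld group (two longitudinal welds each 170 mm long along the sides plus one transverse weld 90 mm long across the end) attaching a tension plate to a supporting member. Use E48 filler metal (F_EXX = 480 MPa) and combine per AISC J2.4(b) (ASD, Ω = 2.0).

R_n/Ω ≈ 700 kN

t_e = 0.707 × 16 = 11.31 mm.
R_nwl = 0.6 × 480 × 11.31 × 340 × 10⁻³ = 1108 kN (longitudinal, 2 welds).
R_nwt = 0.6 × 480 × 11.31 × 90 × 10⁻³ = 293.2 kN (transverse, base value).
(i) R_nwl + R_nwt = 1401 kN; (ii) 0.85 R_nwl + 1.5 R_nwt = 1381 kN.
R_n = max = 1401 kN [governs: (i)]; R_n/Ω = 700.4 kN.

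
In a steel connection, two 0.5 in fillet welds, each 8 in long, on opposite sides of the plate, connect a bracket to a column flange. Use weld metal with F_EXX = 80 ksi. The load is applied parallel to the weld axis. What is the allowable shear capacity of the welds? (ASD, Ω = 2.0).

R_n/Ω ≈ 136 kips

Effective throat t_e = 0.707 × 0.5 = 0.3535 in.
Total length L = 16 in; A_we = 0.3535 × 16 = 5.656 in².
F_nw = 0.6 F_EXX = 0.6 × 80 = 48 ksi.
R_n = 48 × 5.656 = 271.5 kips; R_n/Ω = 271.5/2.0 = 135.7 kips.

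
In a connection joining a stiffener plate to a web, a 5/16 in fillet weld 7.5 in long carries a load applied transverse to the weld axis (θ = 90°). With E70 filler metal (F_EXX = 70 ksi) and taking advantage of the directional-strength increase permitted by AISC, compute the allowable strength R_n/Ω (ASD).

R_n/Ω ≈ 52.2 kip

t_e = 0.707 × 0.3125 = 0.2209 in; A_we = 0.2209 × 7.5 = 1.657 in².
Directional factor: 1.0 + 0.5 sin^1.5(90°) = 1.5.
F_nw = 0.6 × 70 × 1.5 = 63 ksi.
R_n/Ω = (63 × 1.657) / 2.0 = 52.2 kip.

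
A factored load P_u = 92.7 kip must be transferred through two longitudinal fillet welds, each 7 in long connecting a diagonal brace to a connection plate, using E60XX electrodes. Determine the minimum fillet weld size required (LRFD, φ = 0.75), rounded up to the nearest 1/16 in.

E60XX → F_EXX = 60 ksi.
Total weld length L = 14 in.
Required throat t_e = P_u / (φ × 0.6 F_EXX × L) = 92.7 / (0.75 × 0.6 × 60 × 14) = 0.2452 in.
Required leg w = t_e / 0.707 = 0.3469 in → use 3/8 in.

w = 3/8 in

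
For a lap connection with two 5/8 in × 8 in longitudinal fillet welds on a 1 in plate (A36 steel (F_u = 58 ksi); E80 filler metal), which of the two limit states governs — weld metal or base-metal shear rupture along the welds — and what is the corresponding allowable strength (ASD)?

R_n/Ω ≈ 170 kips (weld metal governs)

E80XX → F_EXX = 80 ksi.
t_e = 0.707 × 0.625 = 0.4419 in; L = 16 in.
Weld metal: R_n/Ω = (1/2.0) × 0.6 × 80 × 0.4419 × 16 = 169.7 kips.
Base metal (shear rupture): R_n/Ω = (1/2.0) × 0.6 × 58 × 1 × 16 = 278.4 kips.
Governing: weld metal.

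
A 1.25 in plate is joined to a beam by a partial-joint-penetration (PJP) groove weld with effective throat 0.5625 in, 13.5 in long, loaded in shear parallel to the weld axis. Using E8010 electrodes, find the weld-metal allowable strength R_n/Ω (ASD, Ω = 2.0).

E80XX → F_EXX = 80 ksi.
Effective throat (given) t_e = 0.5625 in.
A_we = 0.5625 × 13.5 = 7.594 in².
F_nw = 0.6 F_EXX = 48 ksi.
R_n/Ω = (48 × 7.594) / 2.0 = 182.2 kip.

R_n/Ω ≈ 182 kip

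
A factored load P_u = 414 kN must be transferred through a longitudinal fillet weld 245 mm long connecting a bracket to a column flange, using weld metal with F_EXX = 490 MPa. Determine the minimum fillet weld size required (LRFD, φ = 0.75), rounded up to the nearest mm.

w = 11 mm

Total weld length L = 245 mm.
Required throat t_e = P_u / (φ × 0.6 F_EXX × L) = 414 / (0.75 × 0.6 × 490 × 245 × 10⁻³) = 7.663 mm.
Required leg w = t_e / 0.707 = 10.84 mm → use 11 mm.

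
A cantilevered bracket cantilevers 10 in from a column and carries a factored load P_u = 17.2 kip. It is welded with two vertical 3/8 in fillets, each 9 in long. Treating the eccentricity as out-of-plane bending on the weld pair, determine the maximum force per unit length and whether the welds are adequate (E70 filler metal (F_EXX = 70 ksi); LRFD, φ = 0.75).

L_w = 2 × 9 = 18 in; section modulus (unit throat) S = 2 × L²/6 = 27 in².
Direct shear f_v = P/L_w = 17.2/18 = 0.9556 kip/in.
Moment M = P × e = 17.2 × 10 = 172 kip·in; bending f_b = M/S = 6.37 kip/in.
f_max = √(f_v² + f_b²) = √(0.9556² + 6.37²) = 6.442 kip/in.
φr_n = 0.75 × 0.6 × 70 × (0.707 × 0.375) = 8.351 kip/in → adequate.

f_max ≈ 6.44 kip/in; adequate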